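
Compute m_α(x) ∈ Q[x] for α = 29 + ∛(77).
m_α(x) = x^3 - 87x^2 + 2523x - 24466

Set β = α - 29 = ∛(77), so β^3 = 77. Then (α - 29)^3 - 77 = 0, i.e. α is a root of g(x) = (x - 29)^3 - 77 = x^3 - 87x^2 + 2523x - 24466. Since g(x) = h(x - 29) where h(x) = x^3 - 77, and h is irreducible over Q (because 77 is not a perfect cube, so h has no rational root, and a monic cubic with no rational root is irreducible), g is also irreducible (irreducibility is preserved under the substitution x → x - 29). Hence m_α(x) = x^3 - 87x^2 + 2523x - 24466.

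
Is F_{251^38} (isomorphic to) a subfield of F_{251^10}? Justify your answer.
No: F_{251^38} is not a subfield of F_{251^10}

F_{p^m} embeds in F_{p^n} iff m | n. Here 38 ∤ 10 (since 10 = 0·38 + 10 with remainder 10 ≠ 0), so F_{251^38} is not a subfield of F_{251^10}. Equivalently: if it were, the tower law would give 38 = [F_{251^38}:F_251] dividing [F_{251^10}:F_251] = 10, contradiction.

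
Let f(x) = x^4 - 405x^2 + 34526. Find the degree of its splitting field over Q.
[K : Q] = 4

Solving the quadratic in x^2: x^2 = (405 ± √(405^2 - 4·34526))/2 = (405 ± √25921)/2 = (405 ± 161)/2, giving x^2 = 122 or x^2 = 283. So f(x) = (x^2 - 122)(x^2 - 283) and the roots of f are ±√122, ±√283. Hence the splitting field is K = Q(√122, √283). Since 122 and 283 are distinct squarefree integers > 1, their product 34526 is not a perfect square, so √283 ∉ Q(√122). By the tower law [K:Q] = [Q(√122,√283):Q(√122)] · [Q(√122):Q] = 2 · 2 = 4.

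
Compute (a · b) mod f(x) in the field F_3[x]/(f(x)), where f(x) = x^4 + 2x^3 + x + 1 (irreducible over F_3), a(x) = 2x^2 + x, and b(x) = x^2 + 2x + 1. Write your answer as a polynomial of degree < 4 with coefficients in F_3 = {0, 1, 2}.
a · b ≡ x^3 + x^2 + 2x + 1 (mod f(x))

Multiply in F_3[x]: a(x)·b(x) = (2x^2 + x)·(x^2 + 2x + 1) = 2x^4 + 2x^3 + x^2 + x. This has degree ≥ 4, so divide by f(x) over F_3: 2x^4 + 2x^3 + x^2 + x = (2)·(x^4 + 2x^3 + x + 1) + (x^3 + x^2 + 2x + 1). Hence a·b ≡ x^3 + x^2 + 2x + 1 (mod f). (F_3[x]/(f) is a field with 3^4 = 81 elements since f is irreducible of degree 4.)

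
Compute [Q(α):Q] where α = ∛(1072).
[Q(α):Q] = 3

The minimal polynomial of α is x^3 - 1072, irreducible over Q since 1072 is not a perfect cube (so x^3 - 1072 has no rational root). Hence [Q(α):Q] = deg(m_α) = 3.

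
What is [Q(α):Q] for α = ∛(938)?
[Q(α):Q] = 3

The minimal polynomial of α is x^3 - 938, irreducible over Q since 938 is not a perfect cube (so x^3 - 938 has no rational root). Hence [Q(α):Q] = deg(m_α) = 3.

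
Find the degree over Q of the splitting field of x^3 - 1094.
[K : Q] = 6

The roots of x^3 - 1094 are ∛1094, ω∛1094, ω^2∛1094 where ω = e^(2πi/3) is a primitive cube root of unity, so K = Q(∛1094, ω). Now [Q(∛1094):Q] = 3 (since 1094 is not a perfect cube, x^3 - 1094 is irreducible) and [Q(ω):Q] = 2. Both 2 and 3 divide [K:Q], and [K:Q] ≤ 3·2 = 6, so [K:Q] = 6. (Equivalently: Q(∛1094) ⊂ R but ω ∉ R, so [K : Q(∛1094)] = 2.)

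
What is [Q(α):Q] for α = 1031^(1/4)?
[Q(α):Q] = 4

α is a root of x^4 - 1031. By Eisenstein's criterion at the prime p = 1031 (which divides the constant term 1031 but p^2 = 1062961 does not, since 1031 is squarefree), x^4 - 1031 is irreducible over Q. Hence [Q(α):Q] = 4.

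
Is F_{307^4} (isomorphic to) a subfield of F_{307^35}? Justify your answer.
No: F_{307^4} is not a subfield of F_{307^35}

F_{p^m} embeds in F_{p^n} iff m | n. Here 4 ∤ 35 (since 35 = 8·4 + 3 with remainder 3 ≠ 0), so F_{307^4} is not a subfield of F_{307^35}. Equivalently: if it were, the tower law would give 4 = [F_{307^4}:F_307] dividing [F_{307^35}:F_307] = 35, contradiction.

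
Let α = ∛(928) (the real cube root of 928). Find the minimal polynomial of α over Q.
m_α(x) = x^3 - 928

α satisfies α^3 = 928, so x^3 - 928 annihilates α. By the rational root test, a rational root p/q (in lowest terms) of x^3 - 928 would satisfy p^3 = 928 q^3, forcing q = 1 and p^3 = 928; but 928 is not a perfect cube, contradiction. A monic cubic over Q with no rational root is irreducible (any nontrivial factorization would include a linear factor). Hence x^3 - 928 is the minimal polynomial of α, and in particular [Q(α):Q] = 3.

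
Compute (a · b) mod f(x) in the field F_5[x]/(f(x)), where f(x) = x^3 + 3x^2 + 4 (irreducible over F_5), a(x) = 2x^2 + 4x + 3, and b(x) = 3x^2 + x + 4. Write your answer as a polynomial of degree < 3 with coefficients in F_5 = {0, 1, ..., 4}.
a · b ≡ 3x^2 + 3 (mod f(x))

Multiply in F_5[x]: a(x)·b(x) = (2x^2 + 4x + 3)·(3x^2 + x + 4) = x^4 + 4x^3 + x^2 + 4x + 2. This has degree ≥ 3, so divide by f(x) over F_5: x^4 + 4x^3 + x^2 + 4x + 2 = (x + 1)·(x^3 + 3x^2 + 4) + (3x^2 + 3). Hence a·b ≡ 3x^2 + 3 (mod f). (F_5[x]/(f) is a field with 5^3 = 125 elements since f is irreducible of degree 3.)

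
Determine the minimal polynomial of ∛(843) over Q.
m_α(x) = x^3 - 843

α satisfies α^3 = 843, so x^3 - 843 annihilates α. By the rational root test, a rational root p/q (in lowest terms) of x^3 - 843 would satisfy p^3 = 843 q^3, forcing q = 1 and p^3 = 843; but 843 is not a perfect cube, contradiction. A monic cubic over Q with no rational root is irreducible (any nontrivial factorization would include a linear factor). Hence x^3 - 843 is the minimal polynomial of α, and in particular [Q(α):Q] = 3.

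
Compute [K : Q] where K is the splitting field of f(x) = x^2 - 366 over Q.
[K : Q] = 2

f(x) = x^2 - 366 factors as (x - √366)(x + √366). The splitting field is K = Q(√366). Since 366 is squarefree and > 1, it is not a perfect square, so x^2 - 366 is irreducible over Q and [Q(√366) : Q] = 2. Hence [K : Q] = 2.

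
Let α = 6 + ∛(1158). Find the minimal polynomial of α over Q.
m_α(x) = x^3 - 18x^2 + 108x - 1374

Set β = α - 6 = ∛(1158), so β^3 = 1158. Then (α - 6)^3 - 1158 = 0, i.e. α is a root of g(x) = (x - 6)^3 - 1158 = x^3 - 18x^2 + 108x - 1374. Since g(x) = h(x - 6) where h(x) = x^3 - 1158, and h is irreducible over Q (because 1158 is not a perfect cube, so h has no rational root, and a monic cubic with no rational root is irreducible), g is also irreducible (irreducibility is preserved under the substitution x → x - 6). Hence m_α(x) = x^3 - 18x^2 + 108x - 1374.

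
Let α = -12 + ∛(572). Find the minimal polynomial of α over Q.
m_α(x) = x^3 + 36x^2 + 432x + 1156

Set β = α + 12 = ∛(572), so β^3 = 572. Then (α + 12)^3 - 572 = 0, i.e. α is a root of g(x) = (x + 12)^3 - 572 = x^3 + 36x^2 + 432x + 1156. Since g(x) = h(x + 12) where h(x) = x^3 - 572, and h is irreducible over Q (because 572 is not a perfect cube, so h has no rational root, and a monic cubic with no rational root is irreducible), g is also irreducible (irreducibility is preserved under the substitution x → x + 12). Hence m_α(x) = x^3 + 36x^2 + 432x + 1156.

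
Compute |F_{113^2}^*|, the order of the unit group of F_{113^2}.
|F_{113^2}^*| = 12768

F_{113^2} has 113^2 = 12769 elements; its multiplicative group consists of all nonzero elements, so |F_{113^2}^*| = 12769 - 1 = 12768. (It is cyclic since any finite subgroup of the multiplicative group of a field is cyclic.)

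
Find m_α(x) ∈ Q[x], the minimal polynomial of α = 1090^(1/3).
m_α(x) = x^3 - 1090

α satisfies α^3 = 1090, so x^3 - 1090 annihilates α. By the rational root test, a rational root p/q (in lowest terms) of x^3 - 1090 would satisfy p^3 = 1090 q^3, forcing q = 1 and p^3 = 1090; but 1090 is not a perfect cube, contradiction. A monic cubic over Q with no rational root is irreducible (any nontrivial factorization would include a linear factor). Hence x^3 - 1090 is the minimal polynomial of α, and in particular [Q(α):Q] = 3.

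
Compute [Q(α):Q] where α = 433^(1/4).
[Q(α):Q] = 4

α is a root of x^4 - 433. By Eisenstein's criterion at the prime p = 433 (which divides the constant term 433 but p^2 = 187489 does not, since 433 is squarefree), x^4 - 433 is irreducible over Q. Hence [Q(α):Q] = 4.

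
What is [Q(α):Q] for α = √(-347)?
[Q(α):Q] = 2

[Q(α):Q] equals the degree of the minimal polynomial of α. Here α^2 = -347 and x^2 + 347 is irreducible (d = -347 is squarefree, ≠ 1, hence not a square), so deg(m_α) = 2. Thus [Q(α):Q] = 2.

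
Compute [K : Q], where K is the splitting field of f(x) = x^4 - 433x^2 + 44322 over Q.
[K : Q] = 4

Solving the quadratic in x^2: x^2 = (433 ± √(433^2 - 4·44322))/2 = (433 ± √10201)/2 = (433 ± 101)/2, giving x^2 = 166 or x^2 = 267. So f(x) = (x^2 - 166)(x^2 - 267) and the roots of f are ±√166, ±√267. Hence the splitting field is K = Q(√166, √267). Since 166 and 267 are distinct squarefree integers > 1, their product 44322 is not a perfect square, so √267 ∉ Q(√166). By the tower law [K:Q] = [Q(√166,√267):Q(√166)] · [Q(√166):Q] = 2 · 2 = 4.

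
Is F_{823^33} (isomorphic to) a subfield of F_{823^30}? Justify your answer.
No: F_{823^33} is not a subfield of F_{823^30}

F_{p^m} embeds in F_{p^n} iff m | n. Here 33 ∤ 30 (since 30 = 0·33 + 30 with remainder 30 ≠ 0), so F_{823^33} is not a subfield of F_{823^30}. Equivalently: if it were, the tower law would give 33 = [F_{823^33}:F_823] dividing [F_{823^30}:F_823] = 30, contradiction.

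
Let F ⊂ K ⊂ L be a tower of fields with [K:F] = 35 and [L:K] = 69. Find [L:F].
[L:F] = 2415

The tower law says that for any tower of field extensions F ⊂ K ⊂ L with finite degrees, [L:F] = [L:K] · [K:F]. Here this gives [L:F] = 69 · 35 = 2415.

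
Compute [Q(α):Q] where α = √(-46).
[Q(α):Q] = 2

[Q(α):Q] equals the degree of the minimal polynomial of α. Here α^2 = -46 and x^2 + 46 is irreducible (d = -46 is squarefree, ≠ 1, hence not a square), so deg(m_α) = 2. Thus [Q(α):Q] = 2.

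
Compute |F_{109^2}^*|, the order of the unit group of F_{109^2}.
|F_{109^2}^*| = 11880

F_{109^2} has 109^2 = 11881 elements; its multiplicative group consists of all nonzero elements, so |F_{109^2}^*| = 11881 - 1 = 11880. (It is cyclic since any finite subgroup of the multiplicative group of a field is cyclic.)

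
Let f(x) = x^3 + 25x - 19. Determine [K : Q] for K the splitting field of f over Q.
[K : Q] = 6

By the rational root test, any rational root of the monic integer polynomial f(x) = x^3 + 25x - 19 must be an integer dividing the constant term -19, i.e. one of ±{1, 19}. Evaluating: f(1) = 7, f(-1) = -45, f(19) = 7315, f(-19) = -7353; none is 0, so f has no rational root and is therefore irreducible over Q (a cubic with no linear factor over a field is irreducible). For an irreducible cubic, the Galois group is A_3 or S_3 according as the discriminant disc(f) = -4a^3 - 27b^2 = -4·(25)^3 - 27·(-19)^2 = -72247 is or is not a square in Q. Here disc(f) = -72247 is not a perfect square in Q, so the Galois group of f over Q is not contained in A_3 and must be all of S_3. The splitting field has degree |S_3| = 6 over Q, so [K : Q] = 6.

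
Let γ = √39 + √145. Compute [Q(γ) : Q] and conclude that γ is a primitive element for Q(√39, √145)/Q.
[Q(γ) : Q] = 4 (equivalently, Q(γ) = Q(√39, √145))

Obviously Q(γ) ⊆ Q(√39, √145), and [Q(√39, √145):Q] = 4 (since 39, 145 are distinct squarefree integers > 1 with 5655 not a perfect square). To show equality we compute the minimal polynomial of γ. From γ = √39 + √145: γ^2 = 39 + 2√(5655) + 145 = 184 + 2√(5655), so γ^2 - 184 = 2√(5655); squaring, (γ^2 - 184)^2 = 4·5655, i.e. γ^4 - 368γ^2 + 33856 - 22620 = 0, i.e. γ^4 - 368γ^2 + 11236 = 0. So γ is a root of x^4 - 368x^2 + 11236. This polynomial is irreducible over Q: it has no rational root (each ±√39 ± √145 is irrational), and any factorization into two quadratics over Q would force √(5655) ∈ Q (pairing opposite roots) or √39, √145 ∈ Q (other pairings), all impossible. Hence [Q(γ):Q] = 4 = [Q(√39, √145):Q], so Q(γ) = Q(√39, √145).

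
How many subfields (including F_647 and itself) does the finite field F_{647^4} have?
F_{647^4} has 3 subfields

The subfields of F_{p^n} are exactly the fields F_{p^d} for d | n (each is the fixed field of the unique index-d subgroup of Gal(F_{p^n}/F_p) ≅ Z/nZ). The divisors of n = 4 are {1, 2, 4}, giving 3 subfields: F_{647^1}, F_{647^2}, F_{647^4}.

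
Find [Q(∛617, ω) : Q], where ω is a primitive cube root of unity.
[Q(∛617, ω) : Q] = 6

[Q(∛617):Q] = 3 (min poly x^3 - 617, irreducible since 617 is not a perfect cube). [Q(ω):Q] = 2 (min poly x^2 + x + 1). Since Q(∛617) ⊂ R and ω ∉ R, we have ω ∉ Q(∛617), so x^2 + x + 1 remains irreducible over Q(∛617) and [Q(∛617, ω) : Q(∛617)] = 2. By the tower law, [Q(∛617, ω) : Q] = 3 · 2 = 6. (In fact Q(∛617, ω) is the splitting field of x^3 - 617 over Q.)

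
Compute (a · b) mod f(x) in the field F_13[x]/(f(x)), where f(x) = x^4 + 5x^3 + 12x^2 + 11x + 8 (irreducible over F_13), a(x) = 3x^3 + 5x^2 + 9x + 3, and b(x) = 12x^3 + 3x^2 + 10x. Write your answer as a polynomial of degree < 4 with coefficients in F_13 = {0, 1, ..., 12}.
a · b ≡ 7x^3 + 8x^2 + x + 2 (mod f(x))

Multiply in F_13[x]: a(x)·b(x) = (3x^3 + 5x^2 + 9x + 3)·(12x^3 + 3x^2 + 10x) = 10x^6 + 4x^5 + 10x^4 + 9x^3 + 8x^2 + 4x. This has degree ≥ 4, so divide by f(x) over F_13: 10x^6 + 4x^5 + 10x^4 + 9x^3 + 8x^2 + 4x = (10x^2 + 6x + 3)·(x^4 + 5x^3 + 12x^2 + 11x + 8) + (7x^3 + 8x^2 + x + 2). Hence a·b ≡ 7x^3 + 8x^2 + x + 2 (mod f). (F_13[x]/(f) is a field with 13^4 = 28561 elements since f is irreducible of degree 4.)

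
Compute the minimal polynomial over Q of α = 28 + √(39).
m_α(x) = x^2 - 56x + 745

From α - 28 = √(39), squaring gives (α - 28)^2 = 39, i.e. α^2 - 56α + 784 = 39, so α^2 - 56α + 745 = 0. The discriminant of x^2 - 56x + 745 is (-56)^2 - 4·(745) = 3136 - 2980 = 156, and 4·(39) is not a perfect square in Q since 39 is squarefree and ≠ 1. Hence x^2 - 56x + 745 is irreducible over Q and is the minimal polynomial of α.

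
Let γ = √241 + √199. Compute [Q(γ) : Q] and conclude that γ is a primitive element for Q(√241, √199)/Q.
[Q(γ) : Q] = 4 (equivalently, Q(γ) = Q(√241, √199))

Obviously Q(γ) ⊆ Q(√241, √199), and [Q(√241, √199):Q] = 4 (since 241, 199 are distinct squarefree integers > 1 with 47959 not a perfect square). To show equality we compute the minimal polynomial of γ. From γ = √241 + √199: γ^2 = 241 + 2√(47959) + 199 = 440 + 2√(47959), so γ^2 - 440 = 2√(47959); squaring, (γ^2 - 440)^2 = 4·47959, i.e. γ^4 - 880γ^2 + 193600 - 191836 = 0, i.e. γ^4 - 880γ^2 + 1764 = 0. So γ is a root of x^4 - 880x^2 + 1764. This polynomial is irreducible over Q: it has no rational root (each ±√241 ± √199 is irrational), and any factorization into two quadratics over Q would force √(47959) ∈ Q (pairing opposite roots) or √241, √199 ∈ Q (other pairings), all impossible. Hence [Q(γ):Q] = 4 = [Q(√241, √199):Q], so Q(γ) = Q(√241, √199).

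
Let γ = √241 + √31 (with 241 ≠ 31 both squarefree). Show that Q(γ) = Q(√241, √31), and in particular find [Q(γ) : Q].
[Q(γ) : Q] = 4 (equivalently, Q(γ) = Q(√241, √31))

Obviously Q(γ) ⊆ Q(√241, √31), and [Q(√241, √31):Q] = 4 (since 241, 31 are distinct squarefree integers > 1 with 7471 not a perfect square). To show equality we compute the minimal polynomial of γ. From γ = √241 + √31: γ^2 = 241 + 2√(7471) + 31 = 272 + 2√(7471), so γ^2 - 272 = 2√(7471); squaring, (γ^2 - 272)^2 = 4·7471, i.e. γ^4 - 544γ^2 + 73984 - 29884 = 0, i.e. γ^4 - 544γ^2 + 44100 = 0. So γ is a root of x^4 - 544x^2 + 44100. This polynomial is irreducible over Q: it has no rational root (each ±√241 ± √31 is irrational), and any factorization into two quadratics over Q would force √(7471) ∈ Q (pairing opposite roots) or √241, √31 ∈ Q (other pairings), all impossible. Hence [Q(γ):Q] = 4 = [Q(√241, √31):Q], so Q(γ) = Q(√241, √31).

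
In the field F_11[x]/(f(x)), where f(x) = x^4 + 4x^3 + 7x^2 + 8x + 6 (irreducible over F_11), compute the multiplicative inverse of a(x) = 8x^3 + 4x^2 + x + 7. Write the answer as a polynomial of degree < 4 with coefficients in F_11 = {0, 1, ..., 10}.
a(x)^(-1) ≡ 9x^3 + 8x^2 + 8x + 1 (mod f(x))

Since f is irreducible over F_11, F_11[x]/(f) is a field and a(x) ≠ 0 has an inverse. Apply the extended Euclidean algorithm to f(x) and a(x) in F_11[x]: f(x) = (7x + 8)·a(x) + (x^2 + 6x + 5);  a(x) = (8x)·(x^2 + 6x + 5) + (5x + 7);  (x^2 + 6x + 5) = (9x + 4)·(5x + 7) + (10). The last nonzero remainder is the constant 10 = gcd(f, a) in F_11. Back-substituting through the division chain expresses 10 = s(x)·a(x) + t(x)·f(x) with s(x) ≡ 2x^3 + 3x^2 + 3x + 10 (mod f), so (2x^3 + 3x^2 + 3x + 10)·a(x) ≡ 10 (mod f). Multiplying by 10^(-1) ≡ 10 in F_11 gives a(x)^(-1) ≡ 10·(2x^3 + 3x^2 + 3x + 10) ≡ 9x^3 + 8x^2 + 8x + 1 (mod f). Check: (8x^3 + 4x^2 + x + 7)·(9x^3 + 8x^2 + 8x + 1) = 6x^6 + x^5 + 6x^4 + x^3 + 2x^2 + 2x + 7 ≡ 1 (mod x^4 + 4x^3 + 7x^2 + 8x + 6).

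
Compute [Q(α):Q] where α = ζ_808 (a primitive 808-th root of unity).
[Q(α):Q] = 400

The minimal polynomial of ζ_808 over Q is the 808-th cyclotomic polynomial Φ_808(x), which is irreducible over Q and has degree φ(808) = 400. Hence [Q(α):Q] = φ(808) = 400.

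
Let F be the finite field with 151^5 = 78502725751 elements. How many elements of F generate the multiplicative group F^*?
There are φ(78502725750) = 20934060000 primitive elements

F_q^* is cyclic of order q - 1 = 78502725750. A cyclic group of order m has exactly φ(m) generators. Here m = 78502725750 = 2 · 3 · 5^3 · 104670301, so the number of primitive elements is φ(78502725750) = 20934060000.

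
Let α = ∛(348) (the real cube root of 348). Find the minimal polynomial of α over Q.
m_α(x) = x^3 - 348

α satisfies α^3 = 348, so x^3 - 348 annihilates α. By the rational root test, a rational root p/q (in lowest terms) of x^3 - 348 would satisfy p^3 = 348 q^3, forcing q = 1 and p^3 = 348; but 348 is not a perfect cube, contradiction. A monic cubic over Q with no rational root is irreducible (any nontrivial factorization would include a linear factor). Hence x^3 - 348 is the minimal polynomial of α, and in particular [Q(α):Q] = 3.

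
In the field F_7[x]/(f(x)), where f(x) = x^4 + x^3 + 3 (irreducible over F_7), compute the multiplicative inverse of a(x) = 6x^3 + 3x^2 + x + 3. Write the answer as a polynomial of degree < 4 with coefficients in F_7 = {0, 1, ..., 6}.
a(x)^(-1) ≡ x^2 + x + 1 (mod f(x))

Since f is irreducible over F_7, F_7[x]/(f) is a field and a(x) ≠ 0 has an inverse. Apply the extended Euclidean algorithm to f(x) and a(x) in F_7[x]: f(x) = (6x + 3)·a(x) + (6x^2 + 1);  a(x) = (x + 4)·(6x^2 + 1) + (6). The last nonzero remainder is the constant 6 = gcd(f, a) in F_7. Back-substituting through the division chain expresses 6 = s(x)·a(x) + t(x)·f(x) with s(x) ≡ 6x^2 + 6x + 6 (mod f), so (6x^2 + 6x + 6)·a(x) ≡ 6 (mod f). Multiplying by 6^(-1) ≡ 6 in F_7 gives a(x)^(-1) ≡ 6·(6x^2 + 6x + 6) ≡ x^2 + x + 1 (mod f). Check: (6x^3 + 3x^2 + x + 3)·(x^2 + x + 1) = 6x^5 + 2x^4 + 3x^3 + 4x + 3 ≡ 1 (mod x^4 + x^3 + 3).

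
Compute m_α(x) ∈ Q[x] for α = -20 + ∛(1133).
m_α(x) = x^3 + 60x^2 + 1200x + 6867

Set β = α + 20 = ∛(1133), so β^3 = 1133. Then (α + 20)^3 - 1133 = 0, i.e. α is a root of g(x) = (x + 20)^3 - 1133 = x^3 + 60x^2 + 1200x + 6867. Since g(x) = h(x + 20) where h(x) = x^3 - 1133, and h is irreducible over Q (because 1133 is not a perfect cube, so h has no rational root, and a monic cubic with no rational root is irreducible), g is also irreducible (irreducibility is preserved under the substitution x → x + 20). Hence m_α(x) = x^3 + 60x^2 + 1200x + 6867.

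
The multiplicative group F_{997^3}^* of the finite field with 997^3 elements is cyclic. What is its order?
|F_{997^3}^*| = 991026972

F_{997^3} has 997^3 = 991026973 elements; its multiplicative group consists of all nonzero elements, so |F_{997^3}^*| = 991026973 - 1 = 991026972. (It is cyclic since any finite subgroup of the multiplicative group of a field is cyclic.)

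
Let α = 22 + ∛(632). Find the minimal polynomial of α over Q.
m_α(x) = x^3 - 66x^2 + 1452x - 11280

Set β = α - 22 = ∛(632), so β^3 = 632. Then (α - 22)^3 - 632 = 0, i.e. α is a root of g(x) = (x - 22)^3 - 632 = x^3 - 66x^2 + 1452x - 11280. Since g(x) = h(x - 22) where h(x) = x^3 - 632, and h is irreducible over Q (because 632 is not a perfect cube, so h has no rational root, and a monic cubic with no rational root is irreducible), g is also irreducible (irreducibility is preserved under the substitution x → x - 22). Hence m_α(x) = x^3 - 66x^2 + 1452x - 11280.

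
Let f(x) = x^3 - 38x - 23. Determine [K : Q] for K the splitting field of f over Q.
[K : Q] = 6

By the rational root test, any rational root of the monic integer polynomial f(x) = x^3 - 38x - 23 must be an integer dividing the constant term -23, i.e. one of ±{1, 23}. Evaluating: f(1) = -60, f(-1) = 14, f(23) = 11270, f(-23) = -11316; none is 0, so f has no rational root and is therefore irreducible over Q (a cubic with no linear factor over a field is irreducible). For an irreducible cubic, the Galois group is A_3 or S_3 according as the discriminant disc(f) = -4a^3 - 27b^2 = -4·(-38)^3 - 27·(-23)^2 = 205205 is or is not a square in Q. Here disc(f) = 205205 is not a perfect square in Q, so the Galois group of f over Q is not contained in A_3 and must be all of S_3. The splitting field has degree |S_3| = 6 over Q, so [K : Q] = 6.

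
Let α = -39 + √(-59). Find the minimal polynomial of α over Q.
m_α(x) = x^2 + 78x + 1580

From α + 39 = √(-59), squaring gives (α + 39)^2 = -59, i.e. α^2 + 78α + 1521 = -59, so α^2 + 78α + 1580 = 0. The discriminant of x^2 + 78x + 1580 is (78)^2 - 4·(1580) = 6084 - 6320 = -236, and 4·(-59) is not a perfect square in Q since -59 is squarefree and ≠ 1. Hence x^2 + 78x + 1580 is irreducible over Q and is the minimal polynomial of α.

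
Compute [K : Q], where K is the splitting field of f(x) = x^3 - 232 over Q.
[K : Q] = 6

The roots of x^3 - 232 are ∛232, ω∛232, ω^2∛232 where ω = e^(2πi/3) is a primitive cube root of unity, so K = Q(∛232, ω). Now [Q(∛232):Q] = 3 (since 232 is not a perfect cube, x^3 - 232 is irreducible) and [Q(ω):Q] = 2. Both 2 and 3 divide [K:Q], and [K:Q] ≤ 3·2 = 6, so [K:Q] = 6. (Equivalently: Q(∛232) ⊂ R but ω ∉ R, so [K : Q(∛232)] = 2.)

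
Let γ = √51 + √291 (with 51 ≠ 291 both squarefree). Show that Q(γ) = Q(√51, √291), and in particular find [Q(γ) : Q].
[Q(γ) : Q] = 4 (equivalently, Q(γ) = Q(√51, √291))

Obviously Q(γ) ⊆ Q(√51, √291), and [Q(√51, √291):Q] = 4 (since 51, 291 are distinct squarefree integers > 1 with 14841 not a perfect square). To show equality we compute the minimal polynomial of γ. From γ = √51 + √291: γ^2 = 51 + 2√(14841) + 291 = 342 + 2√(14841), so γ^2 - 342 = 2√(14841); squaring, (γ^2 - 342)^2 = 4·14841, i.e. γ^4 - 684γ^2 + 116964 - 59364 = 0, i.e. γ^4 - 684γ^2 + 57600 = 0. So γ is a root of x^4 - 684x^2 + 57600. This polynomial is irreducible over Q: it has no rational root (each ±√51 ± √291 is irrational), and any factorization into two quadratics over Q would force √(14841) ∈ Q (pairing opposite roots) or √51, √291 ∈ Q (other pairings), all impossible. Hence [Q(γ):Q] = 4 = [Q(√51, √291):Q], so Q(γ) = Q(√51, √291).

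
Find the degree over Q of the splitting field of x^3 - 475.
[K : Q] = 6

The roots of x^3 - 475 are ∛475, ω∛475, ω^2∛475 where ω = e^(2πi/3) is a primitive cube root of unity, so K = Q(∛475, ω). Now [Q(∛475):Q] = 3 (since 475 is not a perfect cube, x^3 - 475 is irreducible) and [Q(ω):Q] = 2. Both 2 and 3 divide [K:Q], and [K:Q] ≤ 3·2 = 6, so [K:Q] = 6. (Equivalently: Q(∛475) ⊂ R but ω ∉ R, so [K : Q(∛475)] = 2.)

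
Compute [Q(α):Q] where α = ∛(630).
[Q(α):Q] = 3

The minimal polynomial of α is x^3 - 630, irreducible over Q since 630 is not a perfect cube (so x^3 - 630 has no rational root). Hence [Q(α):Q] = deg(m_α) = 3.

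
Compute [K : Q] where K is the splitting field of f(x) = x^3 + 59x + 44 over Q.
[K : Q] = 6

By the rational root test, any rational root of the monic integer polynomial f(x) = x^3 + 59x + 44 must be an integer dividing the constant term 44, i.e. one of ±{1, 2, 4, 11, 22, 44}. Evaluating: f(1) = 104, f(-1) = -16, f(2) = 170, f(-2) = -82, f(4) = 344, f(-4) = -256, f(11) = 2024, f(-11) = -1936, f(22) = 11990, f(-22) = -11902, f(44) = 87824, f(-44) = -87736; none is 0, so f has no rational root and is therefore irreducible over Q (a cubic with no linear factor over a field is irreducible). For an irreducible cubic, the Galois group is A_3 or S_3 according as the discriminant disc(f) = -4a^3 - 27b^2 = -4·(59)^3 - 27·(44)^2 = -873788 is or is not a square in Q. Here disc(f) = -873788 is not a perfect square in Q, so the Galois group of f over Q is not contained in A_3 and must be all of S_3. The splitting field has degree |S_3| = 6 over Q, so [K : Q] = 6.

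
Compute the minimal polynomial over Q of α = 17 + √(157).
m_α(x) = x^2 - 34x + 132

From α - 17 = √(157), squaring gives (α - 17)^2 = 157, i.e. α^2 - 34α + 289 = 157, so α^2 - 34α + 132 = 0. The discriminant of x^2 - 34x + 132 is (-34)^2 - 4·(132) = 1156 - 528 = 628, and 4·(157) is not a perfect square in Q since 157 is squarefree and ≠ 1. Hence x^2 - 34x + 132 is irreducible over Q and is the minimal polynomial of α.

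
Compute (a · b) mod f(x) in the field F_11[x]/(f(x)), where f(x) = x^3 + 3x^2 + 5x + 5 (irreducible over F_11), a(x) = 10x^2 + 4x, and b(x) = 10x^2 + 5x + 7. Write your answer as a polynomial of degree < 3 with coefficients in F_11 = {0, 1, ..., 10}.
a · b ≡ 6x + 5 (mod f(x))

Multiply in F_11[x]: a(x)·b(x) = (10x^2 + 4x)·(10x^2 + 5x + 7) = x^4 + 2x^3 + 2x^2 + 6x. This has degree ≥ 3, so divide by f(x) over F_11: x^4 + 2x^3 + 2x^2 + 6x = (x + 10)·(x^3 + 3x^2 + 5x + 5) + (6x + 5). Hence a·b ≡ 6x + 5 (mod f). (F_11[x]/(f) is a field with 11^3 = 1331 elements since f is irreducible of degree 3.)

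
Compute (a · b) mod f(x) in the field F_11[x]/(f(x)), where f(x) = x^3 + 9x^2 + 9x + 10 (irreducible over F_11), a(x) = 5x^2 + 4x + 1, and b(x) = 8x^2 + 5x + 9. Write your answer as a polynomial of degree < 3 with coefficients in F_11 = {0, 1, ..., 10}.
a · b ≡ 9x^2 + 3x + 3 (mod f(x))

Multiply in F_11[x]: a(x)·b(x) = (5x^2 + 4x + 1)·(8x^2 + 5x + 9) = 7x^4 + 2x^3 + 7x^2 + 8x + 9. This has degree ≥ 3, so divide by f(x) over F_11: 7x^4 + 2x^3 + 7x^2 + 8x + 9 = (7x + 5)·(x^3 + 9x^2 + 9x + 10) + (9x^2 + 3x + 3). Hence a·b ≡ 9x^2 + 3x + 3 (mod f). (F_11[x]/(f) is a field with 11^3 = 1331 elements since f is irreducible of degree 3.)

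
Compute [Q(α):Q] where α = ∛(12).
[Q(α):Q] = 3

The minimal polynomial of α is x^3 - 12, irreducible over Q since 12 is not a perfect cube (so x^3 - 12 has no rational root). Hence [Q(α):Q] = deg(m_α) = 3.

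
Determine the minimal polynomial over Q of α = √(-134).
m_α(x) = x^2 + 134

α satisfies α^2 + 134 = 0, so x^2 + 134 annihilates α. Since d = -134 is squarefree and ≠ 1, it is not a perfect square in Q, so x^2 + 134 has no rational root and is therefore irreducible over Q (a degree-2 polynomial over a field is irreducible iff it has no root). Hence m_α(x) = x^2 + 134.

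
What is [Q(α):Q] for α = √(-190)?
[Q(α):Q] = 2

[Q(α):Q] equals the degree of the minimal polynomial of α. Here α^2 = -190 and x^2 + 190 is irreducible (d = -190 is squarefree, ≠ 1, hence not a square), so deg(m_α) = 2. Thus [Q(α):Q] = 2.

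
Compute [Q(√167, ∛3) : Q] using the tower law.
[Q(√167, ∛3) : Q] = 6

Let L = Q(√167, ∛3). Since Q(√167) ⊂ L and [Q(√167):Q] = 2, the tower law gives 2 | [L:Q]. Likewise Q(∛3) ⊂ L with [Q(∛3):Q] = 3 (because 3 is not a perfect cube), so 3 | [L:Q]. As gcd(2,3) = 1, [L:Q] is divisible by 6. Conversely L is generated over Q by √167 and ∛3, so [L:Q] ≤ 2·3 = 6. Therefore [Q(√167, ∛3) : Q] = 6.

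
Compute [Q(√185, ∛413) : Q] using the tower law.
[Q(√185, ∛413) : Q] = 6

Let L = Q(√185, ∛413). Since Q(√185) ⊂ L and [Q(√185):Q] = 2, the tower law gives 2 | [L:Q]. Likewise Q(∛413) ⊂ L with [Q(∛413):Q] = 3 (because 413 is not a perfect cube), so 3 | [L:Q]. As gcd(2,3) = 1, [L:Q] is divisible by 6. Conversely L is generated over Q by √185 and ∛413, so [L:Q] ≤ 2·3 = 6. Therefore [Q(√185, ∛413) : Q] = 6.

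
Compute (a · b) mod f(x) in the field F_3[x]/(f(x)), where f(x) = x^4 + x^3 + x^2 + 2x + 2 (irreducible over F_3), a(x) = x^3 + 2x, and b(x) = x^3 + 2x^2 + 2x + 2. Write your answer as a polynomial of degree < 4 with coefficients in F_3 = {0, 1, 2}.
a · b ≡ x^3 + x^2 + x + 2 (mod f(x))

Multiply in F_3[x]: a(x)·b(x) = (x^3 + 2x)·(x^3 + 2x^2 + 2x + 2) = x^6 + 2x^5 + x^4 + x^2 + x. This has degree ≥ 4, so divide by f(x) over F_3: x^6 + 2x^5 + x^4 + x^2 + x = (x^2 + x + 2)·(x^4 + x^3 + x^2 + 2x + 2) + (x^3 + x^2 + x + 2). Hence a·b ≡ x^3 + x^2 + x + 2 (mod f). (F_3[x]/(f) is a field with 3^4 = 81 elements since f is irreducible of degree 4.)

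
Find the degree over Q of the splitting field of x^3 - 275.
[K : Q] = 6

The roots of x^3 - 275 are ∛275, ω∛275, ω^2∛275 where ω = e^(2πi/3) is a primitive cube root of unity, so K = Q(∛275, ω). Now [Q(∛275):Q] = 3 (since 275 is not a perfect cube, x^3 - 275 is irreducible) and [Q(ω):Q] = 2. Both 2 and 3 divide [K:Q], and [K:Q] ≤ 3·2 = 6, so [K:Q] = 6. (Equivalently: Q(∛275) ⊂ R but ω ∉ R, so [K : Q(∛275)] = 2.)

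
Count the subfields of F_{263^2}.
F_{263^2} has 2 subfields

The subfields of F_{p^n} are exactly the fields F_{p^d} for d | n (each is the fixed field of the unique index-d subgroup of Gal(F_{p^n}/F_p) ≅ Z/nZ). The divisors of n = 2 are {1, 2}, giving 2 subfields: F_{263^1}, F_{263^2}.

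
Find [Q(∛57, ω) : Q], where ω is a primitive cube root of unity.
[Q(∛57, ω) : Q] = 6

[Q(∛57):Q] = 3 (min poly x^3 - 57, irreducible since 57 is not a perfect cube). [Q(ω):Q] = 2 (min poly x^2 + x + 1). Since Q(∛57) ⊂ R and ω ∉ R, we have ω ∉ Q(∛57), so x^2 + x + 1 remains irreducible over Q(∛57) and [Q(∛57, ω) : Q(∛57)] = 2. By the tower law, [Q(∛57, ω) : Q] = 3 · 2 = 6. (In fact Q(∛57, ω) is the splitting field of x^3 - 57 over Q.)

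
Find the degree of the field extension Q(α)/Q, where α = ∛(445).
[Q(α):Q] = 3

The minimal polynomial of α is x^3 - 445, irreducible over Q since 445 is not a perfect cube (so x^3 - 445 has no rational root). Hence [Q(α):Q] = deg(m_α) = 3.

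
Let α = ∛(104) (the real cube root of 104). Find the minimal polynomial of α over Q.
m_α(x) = x^3 - 104

α satisfies α^3 = 104, so x^3 - 104 annihilates α. By the rational root test, a rational root p/q (in lowest terms) of x^3 - 104 would satisfy p^3 = 104 q^3, forcing q = 1 and p^3 = 104; but 104 is not a perfect cube, contradiction. A monic cubic over Q with no rational root is irreducible (any nontrivial factorization would include a linear factor). Hence x^3 - 104 is the minimal polynomial of α, and in particular [Q(α):Q] = 3.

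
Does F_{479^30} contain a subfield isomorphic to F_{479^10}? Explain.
Yes: F_{479^10} is a subfield of F_{479^30}

F_{p^m} embeds in F_{p^n} iff m | n (since F_{p^n} is the splitting field of x^(p^n) - x, and F_{p^m} ⊂ F_{p^n} forces p^n to be a power of p^m, i.e. m | n; conversely if m | n then every root of x^(p^m) - x is a root of x^(p^n) - x). Here 10 | 30 (since 30 = 3·10), so F_{479^10} is a subfield of F_{479^30}, and [F_{479^30} : F_{479^10}] = 30/10 = 3.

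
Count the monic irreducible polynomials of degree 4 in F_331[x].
There are 3000875790 monic irreducible polynomials of degree 4 over F_331

Each element of F_{331^4} that lies in no proper subfield is a root of exactly one monic irreducible of degree 4 over F_331, and each such polynomial has 4 distinct roots in F_{331^4}. By Möbius inversion the count is N_331(4) = (1/4) Σ_{d|4} μ(4/d) · 331^d = (1/4)(μ(4)·331^1 + μ(2)·331^2 + μ(1)·331^4) = 12003503160/4 = 3000875790.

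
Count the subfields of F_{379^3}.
F_{379^3} has 2 subfields

The subfields of F_{p^n} are exactly the fields F_{p^d} for d | n (each is the fixed field of the unique index-d subgroup of Gal(F_{p^n}/F_p) ≅ Z/nZ). The divisors of n = 3 are {1, 3}, giving 2 subfields: F_{379^1}, F_{379^3}.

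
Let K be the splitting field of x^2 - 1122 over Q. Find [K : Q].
[K : Q] = 2

f(x) = x^2 - 1122 factors as (x - √1122)(x + √1122). The splitting field is K = Q(√1122). Since 1122 is squarefree and > 1, it is not a perfect square, so x^2 - 1122 is irreducible over Q and [Q(√1122) : Q] = 2. Hence [K : Q] = 2.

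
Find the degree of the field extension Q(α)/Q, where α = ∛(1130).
[Q(α):Q] = 3

The minimal polynomial of α is x^3 - 1130, irreducible over Q since 1130 is not a perfect cube (so x^3 - 1130 has no rational root). Hence [Q(α):Q] = deg(m_α) = 3.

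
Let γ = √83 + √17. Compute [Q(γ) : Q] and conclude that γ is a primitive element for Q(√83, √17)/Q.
[Q(γ) : Q] = 4 (equivalently, Q(γ) = Q(√83, √17))

Obviously Q(γ) ⊆ Q(√83, √17), and [Q(√83, √17):Q] = 4 (since 83, 17 are distinct squarefree integers > 1 with 1411 not a perfect square). To show equality we compute the minimal polynomial of γ. From γ = √83 + √17: γ^2 = 83 + 2√(1411) + 17 = 100 + 2√(1411), so γ^2 - 100 = 2√(1411); squaring, (γ^2 - 100)^2 = 4·1411, i.e. γ^4 - 200γ^2 + 10000 - 5644 = 0, i.e. γ^4 - 200γ^2 + 4356 = 0. So γ is a root of x^4 - 200x^2 + 4356. This polynomial is irreducible over Q: it has no rational root (each ±√83 ± √17 is irrational), and any factorization into two quadratics over Q would force √(1411) ∈ Q (pairing opposite roots) or √83, √17 ∈ Q (other pairings), all impossible. Hence [Q(γ):Q] = 4 = [Q(√83, √17):Q], so Q(γ) = Q(√83, √17).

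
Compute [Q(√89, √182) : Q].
[Q(√89, √182) : Q] = 4

[Q(√89):Q] = 2 (min poly x^2 - 89, irreducible since 89 is squarefree > 1). For the top step, suppose √182 ∈ Q(√89), say √182 = c + d√89 with c, d ∈ Q. Squaring: 182 = c^2 + 89d^2 + 2cd√89. Since √89 ∉ Q this forces 2cd = 0. If d = 0 then √182 = c ∈ Q, contradicting 182 squarefree > 1. If c = 0 then 182 = 89d^2, so 89·182 = (89d)^2 is a perfect square in Q — but 89·182 = 16198 is not a perfect square (since 89 and 182 are distinct squarefree integers). Contradiction. Hence √182 ∉ Q(√89), so x^2 - 182 stays irreducible over Q(√89) and [Q(√89, √182) : Q(√89)] = 2. By the tower law, [Q(√89, √182) : Q] = 2 · 2 = 4.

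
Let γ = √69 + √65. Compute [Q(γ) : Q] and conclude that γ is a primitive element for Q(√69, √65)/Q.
[Q(γ) : Q] = 4 (equivalently, Q(γ) = Q(√69, √65))

Obviously Q(γ) ⊆ Q(√69, √65), and [Q(√69, √65):Q] = 4 (since 69, 65 are distinct squarefree integers > 1 with 4485 not a perfect square). To show equality we compute the minimal polynomial of γ. From γ = √69 + √65: γ^2 = 69 + 2√(4485) + 65 = 134 + 2√(4485), so γ^2 - 134 = 2√(4485); squaring, (γ^2 - 134)^2 = 4·4485, i.e. γ^4 - 268γ^2 + 17956 - 17940 = 0, i.e. γ^4 - 268γ^2 + 16 = 0. So γ is a root of x^4 - 268x^2 + 16. This polynomial is irreducible over Q: it has no rational root (each ±√69 ± √65 is irrational), and any factorization into two quadratics over Q would force √(4485) ∈ Q (pairing opposite roots) or √69, √65 ∈ Q (other pairings), all impossible. Hence [Q(γ):Q] = 4 = [Q(√69, √65):Q], so Q(γ) = Q(√69, √65).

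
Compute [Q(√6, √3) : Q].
[Q(√6, √3) : Q] = 4

[Q(√6):Q] = 2 (min poly x^2 - 6, irreducible since 6 is squarefree > 1). For the top step, suppose √3 ∈ Q(√6), say √3 = c + d√6 with c, d ∈ Q. Squaring: 3 = c^2 + 6d^2 + 2cd√6. Since √6 ∉ Q this forces 2cd = 0. If d = 0 then √3 = c ∈ Q, contradicting 3 squarefree > 1. If c = 0 then 3 = 6d^2, so 6·3 = (6d)^2 is a perfect square in Q — but 6·3 = 18 is not a perfect square (since 6 and 3 are distinct squarefree integers). Contradiction. Hence √3 ∉ Q(√6), so x^2 - 3 stays irreducible over Q(√6) and [Q(√6, √3) : Q(√6)] = 2. By the tower law, [Q(√6, √3) : Q] = 2 · 2 = 4.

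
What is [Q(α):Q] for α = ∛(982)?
[Q(α):Q] = 3

The minimal polynomial of α is x^3 - 982, irreducible over Q since 982 is not a perfect cube (so x^3 - 982 has no rational root). Hence [Q(α):Q] = deg(m_α) = 3.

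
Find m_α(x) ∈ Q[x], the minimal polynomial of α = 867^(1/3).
m_α(x) = x^3 - 867

α satisfies α^3 = 867, so x^3 - 867 annihilates α. By the rational root test, a rational root p/q (in lowest terms) of x^3 - 867 would satisfy p^3 = 867 q^3, forcing q = 1 and p^3 = 867; but 867 is not a perfect cube, contradiction. A monic cubic over Q with no rational root is irreducible (any nontrivial factorization would include a linear factor). Hence x^3 - 867 is the minimal polynomial of α, and in particular [Q(α):Q] = 3.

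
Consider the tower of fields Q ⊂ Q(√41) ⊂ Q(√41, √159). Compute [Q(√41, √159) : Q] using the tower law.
[Q(√41, √159) : Q] = 4

[Q(√41):Q] = 2 (min poly x^2 - 41, irreducible since 41 is squarefree > 1). For the top step, suppose √159 ∈ Q(√41), say √159 = c + d√41 with c, d ∈ Q. Squaring: 159 = c^2 + 41d^2 + 2cd√41. Since √41 ∉ Q this forces 2cd = 0. If d = 0 then √159 = c ∈ Q, contradicting 159 squarefree > 1. If c = 0 then 159 = 41d^2, so 41·159 = (41d)^2 is a perfect square in Q — but 41·159 = 6519 is not a perfect square (since 41 and 159 are distinct squarefree integers). Contradiction. Hence √159 ∉ Q(√41), so x^2 - 159 stays irreducible over Q(√41) and [Q(√41, √159) : Q(√41)] = 2. By the tower law, [Q(√41, √159) : Q] = 2 · 2 = 4.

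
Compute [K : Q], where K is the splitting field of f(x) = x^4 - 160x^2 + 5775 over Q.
[K : Q] = 4

Solving the quadratic in x^2: x^2 = (160 ± √(160^2 - 4·5775))/2 = (160 ± √2500)/2 = (160 ± 50)/2, giving x^2 = 55 or x^2 = 105. So f(x) = (x^2 - 55)(x^2 - 105) and the roots of f are ±√55, ±√105. Hence the splitting field is K = Q(√55, √105). Since 55 and 105 are distinct squarefree integers > 1, their product 5775 is not a perfect square, so √105 ∉ Q(√55). By the tower law [K:Q] = [Q(√55,√105):Q(√55)] · [Q(√55):Q] = 2 · 2 = 4.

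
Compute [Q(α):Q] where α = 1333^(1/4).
[Q(α):Q] = 4

α is a root of x^4 - 1333. By Eisenstein's criterion at the prime p = 31 (which divides the constant term 1333 but p^2 = 961 does not, since 1333 is squarefree), x^4 - 1333 is irreducible over Q. Hence [Q(α):Q] = 4.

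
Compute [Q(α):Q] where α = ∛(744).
[Q(α):Q] = 3

The minimal polynomial of α is x^3 - 744, irreducible over Q since 744 is not a perfect cube (so x^3 - 744 has no rational root). Hence [Q(α):Q] = deg(m_α) = 3.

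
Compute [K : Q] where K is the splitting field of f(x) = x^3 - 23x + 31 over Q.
[K : Q] = 6

By the rational root test, any rational root of the monic integer polynomial f(x) = x^3 - 23x + 31 must be an integer dividing the constant term 31, i.e. one of ±{1, 31}. Evaluating: f(1) = 9, f(-1) = 53, f(31) = 29109, f(-31) = -29047; none is 0, so f has no rational root and is therefore irreducible over Q (a cubic with no linear factor over a field is irreducible). For an irreducible cubic, the Galois group is A_3 or S_3 according as the discriminant disc(f) = -4a^3 - 27b^2 = -4·(-23)^3 - 27·(31)^2 = 22721 is or is not a square in Q. Here disc(f) = 22721 is not a perfect square in Q, so the Galois group of f over Q is not contained in A_3 and must be all of S_3. The splitting field has degree |S_3| = 6 over Q, so [K : Q] = 6.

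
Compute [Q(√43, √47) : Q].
[Q(√43, √47) : Q] = 4

[Q(√43):Q] = 2 (min poly x^2 - 43, irreducible since 43 is squarefree > 1). For the top step, suppose √47 ∈ Q(√43), say √47 = c + d√43 with c, d ∈ Q. Squaring: 47 = c^2 + 43d^2 + 2cd√43. Since √43 ∉ Q this forces 2cd = 0. If d = 0 then √47 = c ∈ Q, contradicting 47 squarefree > 1. If c = 0 then 47 = 43d^2, so 43·47 = (43d)^2 is a perfect square in Q — but 43·47 = 2021 is not a perfect square (since 43 and 47 are distinct squarefree integers). Contradiction. Hence √47 ∉ Q(√43), so x^2 - 47 stays irreducible over Q(√43) and [Q(√43, √47) : Q(√43)] = 2. By the tower law, [Q(√43, √47) : Q] = 2 · 2 = 4.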